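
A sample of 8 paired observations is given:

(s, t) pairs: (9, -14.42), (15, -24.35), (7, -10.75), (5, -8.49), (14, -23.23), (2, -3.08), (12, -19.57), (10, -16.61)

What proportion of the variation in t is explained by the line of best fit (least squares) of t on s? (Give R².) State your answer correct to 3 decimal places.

n = 8, Σx = 74, Σy = -120.5, Σxy = -1345.05, Σx² = 824, Σy² = 2196.4978
Sxx = Σx² − (Σx)²/n = 824 − 684.5 = 139.5
Sxy = Σxy − (Σx)(Σy)/n = -1345.05 − (-1114.625) = -230.425
Syy = Σy² − (Σy)²/n = 2196.4978 − 1815.03125 = 381.46655
R² = Sxy²/(Sxx·Syy) = (-230.425)²/(139.5·381.46655) = 0.997766

0.998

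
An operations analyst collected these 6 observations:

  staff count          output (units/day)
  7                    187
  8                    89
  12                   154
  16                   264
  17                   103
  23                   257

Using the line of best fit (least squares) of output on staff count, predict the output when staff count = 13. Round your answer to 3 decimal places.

n = 6, Σx = 83, Σy = 1054, Σxy = 15755, Σx² = 1331
Sxx = Σx² − (Σx)²/n = 1331 − 1148.166667 = 182.833333
Sxy = Σxy − (Σx)(Σy)/n = 15755 − 14580.333333 = 1174.666667
b = Sxy/Sxx = 1174.666667/182.833333 = 6.424795
a = ȳ − b·x̄ = 175.666667 − 6.424795·13.833333 = 86.790337
ŷ(13) = a + b·13 = 86.790337 + 6.424795·13 = 170.312671

170.313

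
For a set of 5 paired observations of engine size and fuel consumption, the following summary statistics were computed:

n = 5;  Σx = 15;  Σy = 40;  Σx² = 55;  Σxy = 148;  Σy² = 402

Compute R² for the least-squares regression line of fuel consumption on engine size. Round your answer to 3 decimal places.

0.956

Sxx = Σx² − (Σx)²/n = 55 − 45 = 10
Sxy = Σxy − (Σx)(Σy)/n = 148 − 120 = 28
Syy = Σy² − (Σy)²/n = 402 − 320 = 82
R² = Sxy²/(Sxx·Syy) = (28)²/(10·82) = 0.956098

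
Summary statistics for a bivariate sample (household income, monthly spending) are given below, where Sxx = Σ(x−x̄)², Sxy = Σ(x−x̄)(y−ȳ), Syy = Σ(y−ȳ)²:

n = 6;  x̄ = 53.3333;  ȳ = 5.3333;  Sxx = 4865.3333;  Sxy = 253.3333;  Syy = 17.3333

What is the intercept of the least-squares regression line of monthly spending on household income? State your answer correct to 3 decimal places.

2.556

b = Sxy/Sxx = 253.3333/4865.3333 = 0.052069
a = ȳ − b·x̄ = 5.3333 − 0.052069·53.3333 = 2.556286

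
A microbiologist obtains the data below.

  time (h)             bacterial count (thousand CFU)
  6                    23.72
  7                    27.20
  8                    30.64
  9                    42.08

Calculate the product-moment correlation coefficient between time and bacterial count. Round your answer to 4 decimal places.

0.9486

n = 4, Σx = 30, Σy = 123.64, Σxy = 956.56, Σx² = 230, Σy² = 4012.0144
Sxx = Σx² − (Σx)²/n = 230 − 225 = 5
Sxy = Σxy − (Σx)(Σy)/n = 956.56 − 927.3 = 29.26
Syy = Σy² − (Σy)²/n = 4012.0144 − 3821.7124 = 190.302
r = Sxy/√(Sxx·Syy) = 29.26/√(951.51) = 29.26/30.846556 = 0.948566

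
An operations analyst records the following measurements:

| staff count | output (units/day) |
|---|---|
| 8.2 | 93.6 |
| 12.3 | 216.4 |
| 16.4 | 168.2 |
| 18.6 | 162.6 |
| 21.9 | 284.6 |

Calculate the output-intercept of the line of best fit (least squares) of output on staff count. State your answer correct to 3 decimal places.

34.248

n = 5, Σx = 77.4, Σy = 925.4, Σxy = 15444.82, Σx² = 1313.06
Sxx = Σx² − (Σx)²/n = 1313.06 − 1198.152 = 114.908
Sxy = Σxy − (Σx)(Σy)/n = 15444.82 − 14325.192 = 1119.628
b = Sxy/Sxx = 1119.628/114.908 = 9.743691
a = ȳ − b·x̄ = 185.08 − 9.743691·15.48 = 34.247669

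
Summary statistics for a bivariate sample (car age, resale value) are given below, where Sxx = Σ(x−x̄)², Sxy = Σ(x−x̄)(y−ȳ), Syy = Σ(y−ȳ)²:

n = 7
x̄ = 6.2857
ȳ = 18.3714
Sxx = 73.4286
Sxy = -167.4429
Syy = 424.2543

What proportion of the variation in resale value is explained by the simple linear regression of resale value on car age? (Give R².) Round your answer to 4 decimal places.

0.9000

R² = Sxy²/(Sxx·Syy) = (-167.4429)²/(73.4286·424.2543) = 0.899999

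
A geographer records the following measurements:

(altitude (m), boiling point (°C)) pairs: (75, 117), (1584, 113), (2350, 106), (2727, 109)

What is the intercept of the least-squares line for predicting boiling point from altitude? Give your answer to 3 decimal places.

117.476

n = 4, Σx = 6736, Σy = 445, Σxy = 734110, Σx² = 15473710
Sxx = Σx² − (Σx)²/n = 15473710 − 11343424 = 4130286
Sxy = Σxy − (Σx)(Σy)/n = 734110 − 749380 = -15270
b = Sxy/Sxx = -15270/4130286 = -0.003697
a = ȳ − b·x̄ = 111.25 − (-0.003697)·1684 = 117.475884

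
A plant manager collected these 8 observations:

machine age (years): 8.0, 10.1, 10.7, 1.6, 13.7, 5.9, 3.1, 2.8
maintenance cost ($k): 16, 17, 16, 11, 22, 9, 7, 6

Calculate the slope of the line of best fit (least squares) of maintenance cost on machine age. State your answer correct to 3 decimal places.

1.169

n = 8, Σx = 55.9, Σy = 104, Σxy = 881.5, Σx² = 523.01
Sxx = Σx² − (Σx)²/n = 523.01 − 390.60125 = 132.40875
Sxy = Σxy − (Σx)(Σy)/n = 881.5 − 726.7 = 154.8
b = Sxy/Sxx = 154.8/132.40875 = 1.169107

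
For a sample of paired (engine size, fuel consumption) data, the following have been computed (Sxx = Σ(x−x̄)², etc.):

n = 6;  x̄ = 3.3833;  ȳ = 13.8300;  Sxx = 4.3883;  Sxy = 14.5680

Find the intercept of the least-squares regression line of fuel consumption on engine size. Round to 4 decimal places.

2.5983

b = Sxy/Sxx = 14.568/4.3883 = 3.319737
a = ȳ − b·x̄ = 13.83 − 3.319737·3.3833 = 2.598335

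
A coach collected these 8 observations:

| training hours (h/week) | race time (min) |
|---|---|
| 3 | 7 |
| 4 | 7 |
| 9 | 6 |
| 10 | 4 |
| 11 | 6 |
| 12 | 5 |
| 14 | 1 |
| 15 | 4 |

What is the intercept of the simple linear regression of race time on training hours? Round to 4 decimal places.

n = 8, Σx = 78, Σy = 40, Σxy = 343, Σx² = 892
Sxx = Σx² − (Σx)²/n = 892 − 760.5 = 131.5
Sxy = Σxy − (Σx)(Σy)/n = 343 − 390 = -47
b = Sxy/Sxx = -47/131.5 = -0.357414
a = ȳ − b·x̄ = 5 − (-0.357414)·9.75 = 8.484791

8.4848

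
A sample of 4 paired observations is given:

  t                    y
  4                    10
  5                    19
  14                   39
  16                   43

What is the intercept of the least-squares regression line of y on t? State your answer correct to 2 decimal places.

2.95

n = 4, Σx = 39, Σy = 111, Σxy = 1369, Σx² = 493
Sxx = Σx² − (Σx)²/n = 493 − 380.25 = 112.75
Sxy = Σxy − (Σx)(Σy)/n = 1369 − 1082.25 = 286.75
b = Sxy/Sxx = 286.75/112.75 = 2.543237
a = ȳ − b·x̄ = 27.75 − 2.543237·9.75 = 2.953437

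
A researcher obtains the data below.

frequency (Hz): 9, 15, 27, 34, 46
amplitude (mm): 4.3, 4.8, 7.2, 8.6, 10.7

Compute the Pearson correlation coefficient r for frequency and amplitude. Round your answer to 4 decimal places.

n = 5, Σx = 131, Σy = 35.6, Σxy = 1089.7, Σx² = 4307, Σy² = 281.82
Sxx = Σx² − (Σx)²/n = 4307 − 3432.2 = 874.8
Sxy = Σxy − (Σx)(Σy)/n = 1089.7 − 932.72 = 156.98
Syy = Σy² − (Σy)²/n = 281.82 − 253.472 = 28.348
r = Sxy/√(Sxx·Syy) = 156.98/√(24798.8304) = 156.98/157.476444 = 0.996848

0.9968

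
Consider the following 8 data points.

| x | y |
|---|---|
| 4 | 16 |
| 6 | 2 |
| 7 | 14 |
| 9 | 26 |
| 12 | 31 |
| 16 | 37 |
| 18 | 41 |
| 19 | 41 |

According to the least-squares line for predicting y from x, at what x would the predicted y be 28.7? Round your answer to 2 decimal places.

n = 8, Σx = 91, Σy = 208, Σxy = 2889, Σx² = 1267
Sxx = Σx² − (Σx)²/n = 1267 − 1035.125 = 231.875
Sxy = Σxy − (Σx)(Σy)/n = 2889 − 2366 = 523
b = Sxy/Sxx = 523/231.875 = 2.255526
a = ȳ − b·x̄ = 26 − 2.255526·11.375 = 0.343396
Set a + b·x = 28.7: x = (28.7 − 0.343396) / 2.255526 = 12.572060

12.57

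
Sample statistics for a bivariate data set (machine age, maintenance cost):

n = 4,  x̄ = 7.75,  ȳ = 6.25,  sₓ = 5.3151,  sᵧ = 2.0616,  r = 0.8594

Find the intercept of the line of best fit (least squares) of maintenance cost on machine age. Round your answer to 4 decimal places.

b = r · sᵧ/sₓ = 0.8594 · 2.0616/5.3151 = 0.333341
a = ȳ − b·x̄ = 6.25 − 0.333341·7.75 = 3.666610

3.6666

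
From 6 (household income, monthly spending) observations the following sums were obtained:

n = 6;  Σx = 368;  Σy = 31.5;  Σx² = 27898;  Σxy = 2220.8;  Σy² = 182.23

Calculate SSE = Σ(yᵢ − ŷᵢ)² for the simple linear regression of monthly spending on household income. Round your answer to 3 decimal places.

1.199

Sxx = Σx² − (Σx)²/n = 27898 − 22570.666667 = 5327.333333
Sxy = Σxy − (Σx)(Σy)/n = 2220.8 − 1932 = 288.8
Syy = Σy² − (Σy)²/n = 182.23 − 165.375 = 16.855
b = Sxy/Sxx = 288.8/5327.333333 = 0.054211
SSE = Syy − b·Sxy = 16.855 − 0.054211·288.8 = 1.198867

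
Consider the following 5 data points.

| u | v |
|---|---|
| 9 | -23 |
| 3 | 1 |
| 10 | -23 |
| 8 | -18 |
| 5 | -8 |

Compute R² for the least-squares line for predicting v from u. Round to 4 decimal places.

n = 5, Σx = 35, Σy = -71, Σxy = -618, Σx² = 279, Σy² = 1447
Sxx = Σx² − (Σx)²/n = 279 − 245 = 34
Sxy = Σxy − (Σx)(Σy)/n = -618 − (-497) = -121
Syy = Σy² − (Σy)²/n = 1447 − 1008.2 = 438.8
R² = Sxy²/(Sxx·Syy) = (-121)²/(34·438.8) = 0.981353

0.9814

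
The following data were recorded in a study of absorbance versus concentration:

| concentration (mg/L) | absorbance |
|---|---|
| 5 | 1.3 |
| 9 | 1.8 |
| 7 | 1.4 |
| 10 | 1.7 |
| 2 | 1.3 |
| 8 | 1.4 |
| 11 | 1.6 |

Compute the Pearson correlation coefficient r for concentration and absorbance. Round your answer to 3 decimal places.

0.779

n = 7, Σx = 52, Σy = 10.5, Σxy = 80.9, Σx² = 444, Σy² = 15.99
Sxx = Σx² − (Σx)²/n = 444 − 386.285714 = 57.714286
Sxy = Σxy − (Σx)(Σy)/n = 80.9 − 78 = 2.9
Syy = Σy² − (Σy)²/n = 15.99 − 15.75 = 0.24
r = Sxy/√(Sxx·Syy) = 2.9/√(13.851429) = 2.9/3.721751 = 0.779203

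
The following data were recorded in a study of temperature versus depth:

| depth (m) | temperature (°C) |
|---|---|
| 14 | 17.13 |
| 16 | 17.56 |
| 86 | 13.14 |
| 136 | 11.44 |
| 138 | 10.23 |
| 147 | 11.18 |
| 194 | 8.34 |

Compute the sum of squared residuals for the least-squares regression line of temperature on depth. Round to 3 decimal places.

n = 7, Σx = 731, Σy = 89.02, Σxy = 7879.82, Σx² = 104633, Σy² = 1204.5246
Sxx = Σx² − (Σx)²/n = 104633 − 76337.285714 = 28295.714286
Sxy = Σxy − (Σx)(Σy)/n = 7879.82 − 9296.231429 = -1416.411429
Syy = Σy² − (Σy)²/n = 1204.5246 − 1132.080057 = 72.444543
b = Sxy/Sxx = -1416.411429/28295.714286 = -0.050057
SSE = Syy − b·Sxy = 72.444543 − (-0.050057)·(-1416.411429) = 1.542592

1.543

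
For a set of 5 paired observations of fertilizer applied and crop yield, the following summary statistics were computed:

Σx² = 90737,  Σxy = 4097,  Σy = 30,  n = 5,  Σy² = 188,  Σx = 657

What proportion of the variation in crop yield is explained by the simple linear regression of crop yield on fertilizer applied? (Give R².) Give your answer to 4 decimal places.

0.6814

Sxx = Σx² − (Σx)²/n = 90737 − 86329.8 = 4407.2
Sxy = Σxy − (Σx)(Σy)/n = 4097 − 3942 = 155
Syy = Σy² − (Σy)²/n = 188 − 180 = 8
R² = Sxy²/(Sxx·Syy) = (155)²/(4407.2·8) = 0.681413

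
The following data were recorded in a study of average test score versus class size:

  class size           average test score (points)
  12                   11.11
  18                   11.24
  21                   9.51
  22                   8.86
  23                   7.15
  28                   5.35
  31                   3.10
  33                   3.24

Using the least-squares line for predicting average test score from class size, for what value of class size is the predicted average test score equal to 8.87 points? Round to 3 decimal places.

n = 8, Σx = 188, Σy = 59.56, Σxy = 1247.54, Σx² = 4756
Sxx = Σx² − (Σx)²/n = 4756 − 4418 = 338
Sxy = Σxy − (Σx)(Σy)/n = 1247.54 − 1399.66 = -152.12
b = Sxy/Sxx = -152.12/338 = -0.450059
a = ȳ − b·x̄ = 7.445 − (-0.450059)·23.5 = 18.021391
Set a + b·x = 8.87: x = (8.87 − 18.021391) / (-0.450059) = 20.333750

20.334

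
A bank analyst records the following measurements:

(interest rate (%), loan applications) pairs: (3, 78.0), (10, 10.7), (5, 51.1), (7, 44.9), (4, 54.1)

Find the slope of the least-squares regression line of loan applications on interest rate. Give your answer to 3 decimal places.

n = 5, Σx = 29, Σy = 238.8, Σxy = 1127.2, Σx² = 199
Sxx = Σx² − (Σx)²/n = 199 − 168.2 = 30.8
Sxy = Σxy − (Σx)(Σy)/n = 1127.2 − 1385.04 = -257.84
b = Sxy/Sxx = -257.84/30.8 = -8.371429

-8.371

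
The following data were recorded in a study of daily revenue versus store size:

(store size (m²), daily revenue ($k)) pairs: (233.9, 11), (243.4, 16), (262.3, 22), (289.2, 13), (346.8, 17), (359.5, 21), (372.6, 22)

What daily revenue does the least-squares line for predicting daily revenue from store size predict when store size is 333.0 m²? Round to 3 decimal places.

n = 7, Σx = 2107.7, Σy = 122, Σxy = 37639.8, Σx² = 654731.95
Sxx = Σx² − (Σx)²/n = 654731.95 − 634628.47 = 20103.48
Sxy = Σxy − (Σx)(Σy)/n = 37639.8 − 36734.2 = 905.6
b = Sxy/Sxx = 905.6/20103.48 = 0.045047
a = ȳ − b·x̄ = 17.428571 − 0.045047·301.1 = 3.864942
ŷ(333.0) = a + b·333.0 = 3.864942 + 0.045047·333 = 18.865568

18.866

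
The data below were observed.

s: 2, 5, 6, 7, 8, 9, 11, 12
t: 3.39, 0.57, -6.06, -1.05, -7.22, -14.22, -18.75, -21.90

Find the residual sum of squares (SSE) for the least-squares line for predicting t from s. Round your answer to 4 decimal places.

64.9015

n = 8, Σx = 60, Σy = -65.24, Σxy = -688.87, Σx² = 524, Σy² = 1135.1524
Sxx = Σx² − (Σx)²/n = 524 − 450 = 74
Sxy = Σxy − (Σx)(Σy)/n = -688.87 − (-489.3) = -199.57
Syy = Σy² − (Σy)²/n = 1135.1524 − 532.0322 = 603.1202
b = Sxy/Sxx = -199.57/74 = -2.696892
SSE = Syy − b·Sxy = 603.1202 − (-2.696892)·(-199.57) = 64.901485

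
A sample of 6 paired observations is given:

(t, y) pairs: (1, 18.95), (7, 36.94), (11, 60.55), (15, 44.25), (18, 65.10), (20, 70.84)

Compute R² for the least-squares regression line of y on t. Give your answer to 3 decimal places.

n = 6, Σx = 72, Σy = 296.63, Σxy = 4195.93, Σx² = 1120, Σy² = 16604.3467
Sxx = Σx² − (Σx)²/n = 1120 − 864 = 256
Sxy = Σxy − (Σx)(Σy)/n = 4195.93 − 3559.56 = 636.37
Syy = Σy² − (Σy)²/n = 16604.3467 − 14664.892817 = 1939.453883
R² = Sxy²/(Sxx·Syy) = (636.37)²/(256·1939.453883) = 0.815643

0.816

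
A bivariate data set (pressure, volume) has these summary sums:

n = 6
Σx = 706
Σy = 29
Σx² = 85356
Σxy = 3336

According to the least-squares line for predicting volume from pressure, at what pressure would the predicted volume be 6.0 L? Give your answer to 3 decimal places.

Sxx = Σx² − (Σx)²/n = 85356 − 83072.666667 = 2283.333333
Sxy = Σxy − (Σx)(Σy)/n = 3336 − 3412.333333 = -76.333333
b = Sxy/Sxx = -76.333333/2283.333333 = -0.033431
a = ȳ − b·x̄ = 4.833333 − (-0.033431)·117.666667 = 8.767007
Set a + b·x = 6.0: x = (6.0 − 8.767007) / (-0.033431) = 82.768559

82.769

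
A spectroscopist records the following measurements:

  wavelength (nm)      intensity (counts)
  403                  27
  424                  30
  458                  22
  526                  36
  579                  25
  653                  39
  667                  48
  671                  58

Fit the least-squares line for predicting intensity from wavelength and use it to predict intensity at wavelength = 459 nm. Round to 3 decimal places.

n = 8, Σx = 4381, Σy = 285, Σxy = 163489, Σx² = 2485405
Sxx = Σx² − (Σx)²/n = 2485405 − 2399145.125 = 86259.875
Sxy = Σxy − (Σx)(Σy)/n = 163489 − 156073.125 = 7415.875
b = Sxy/Sxx = 7415.875/86259.875 = 0.085971
a = ȳ − b·x̄ = 35.625 − 0.085971·547.625 = -11.455042
ŷ(459) = a + b·459 = -11.455042 + 0.085971·459 = 28.005792

28.006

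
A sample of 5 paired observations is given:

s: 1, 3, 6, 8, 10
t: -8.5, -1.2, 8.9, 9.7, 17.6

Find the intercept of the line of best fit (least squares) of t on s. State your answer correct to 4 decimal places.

n = 5, Σx = 28, Σy = 26.5, Σxy = 294.9, Σx² = 210
Sxx = Σx² − (Σx)²/n = 210 − 156.8 = 53.2
Sxy = Σxy − (Σx)(Σy)/n = 294.9 − 148.4 = 146.5
b = Sxy/Sxx = 146.5/53.2 = 2.753759
a = ȳ − b·x̄ = 5.3 − 2.753759·5.6 = -10.121053

-10.1211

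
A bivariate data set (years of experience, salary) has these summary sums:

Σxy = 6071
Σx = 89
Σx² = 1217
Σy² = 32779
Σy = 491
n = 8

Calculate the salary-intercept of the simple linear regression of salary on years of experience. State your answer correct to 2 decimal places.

Sxx = Σx² − (Σx)²/n = 1217 − 990.125 = 226.875
Sxy = Σxy − (Σx)(Σy)/n = 6071 − 5462.375 = 608.625
b = Sxy/Sxx = 608.625/226.875 = 2.682645
a = ȳ − b·x̄ = 61.375 − 2.682645·11.125 = 31.530579

31.53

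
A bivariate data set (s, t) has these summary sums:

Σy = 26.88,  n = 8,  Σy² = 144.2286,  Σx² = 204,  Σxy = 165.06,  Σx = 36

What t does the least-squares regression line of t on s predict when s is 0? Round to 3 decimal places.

Sxx = Σx² − (Σx)²/n = 204 − 162 = 42
Sxy = Σxy − (Σx)(Σy)/n = 165.06 − 120.96 = 44.1
b = Sxy/Sxx = 44.1/42 = 1.05
a = ȳ − b·x̄ = 3.36 − 1.05·4.5 = -1.365
ŷ(0) = a + b·0 = -1.365 + 1.05·0 = -1.365

-1.365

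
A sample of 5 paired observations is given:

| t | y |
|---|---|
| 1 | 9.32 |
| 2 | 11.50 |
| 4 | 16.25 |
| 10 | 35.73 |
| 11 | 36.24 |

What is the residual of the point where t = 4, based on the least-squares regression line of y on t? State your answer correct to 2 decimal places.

n = 5, Σx = 28, Σy = 109.04, Σxy = 853.26, Σx² = 242
Sxx = Σx² − (Σx)²/n = 242 − 156.8 = 85.2
Sxy = Σxy − (Σx)(Σy)/n = 853.26 − 610.624 = 242.636
b = Sxy/Sxx = 242.636/85.2 = 2.847840
a = ȳ − b·x̄ = 21.808 − 2.847840·5.6 = 5.860094
ŷ(4) = 5.860094 + 2.847840·4 = 17.251455
residual = y − ŷ = 16.25 − 17.251455 = -1.001455

-1.00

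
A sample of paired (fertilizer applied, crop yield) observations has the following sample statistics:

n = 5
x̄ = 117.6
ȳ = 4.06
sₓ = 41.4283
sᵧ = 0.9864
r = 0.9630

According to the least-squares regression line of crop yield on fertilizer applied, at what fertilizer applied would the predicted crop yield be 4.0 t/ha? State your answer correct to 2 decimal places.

114.98

b = r · sᵧ/sₓ = 0.963 · 0.9864/41.4283 = 0.022929
a = ȳ − b·x̄ = 4.06 − 0.022929·117.6 = 1.363567
Set a + b·x = 4.0: x = (4.0 − 1.363567) / 0.022929 = 114.983209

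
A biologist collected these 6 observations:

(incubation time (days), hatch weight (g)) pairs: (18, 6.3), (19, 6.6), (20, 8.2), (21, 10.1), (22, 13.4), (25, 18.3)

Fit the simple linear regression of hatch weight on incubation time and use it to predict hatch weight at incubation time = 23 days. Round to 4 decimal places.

n = 6, Σx = 125, Σy = 62.9, Σxy = 1367.2, Σx² = 2635
Sxx = Σx² − (Σx)²/n = 2635 − 2604.166667 = 30.833333
Sxy = Σxy − (Σx)(Σy)/n = 1367.2 − 1310.416667 = 56.783333
b = Sxy/Sxx = 56.783333/30.833333 = 1.841622
a = ȳ − b·x̄ = 10.483333 − 1.841622·20.833333 = -27.883784
ŷ(23) = a + b·23 = -27.883784 + 1.841622·23 = 14.473514

14.4735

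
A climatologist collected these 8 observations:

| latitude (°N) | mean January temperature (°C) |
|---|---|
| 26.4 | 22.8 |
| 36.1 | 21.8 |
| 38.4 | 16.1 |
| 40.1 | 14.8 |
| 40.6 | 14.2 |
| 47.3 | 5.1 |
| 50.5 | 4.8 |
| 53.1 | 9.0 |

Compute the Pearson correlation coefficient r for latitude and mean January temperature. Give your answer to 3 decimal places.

n = 8, Σx = 332.5, Σy = 108.6, Σxy = 4138.67, Σx² = 14338.25, Σy² = 1805.02
Sxx = Σx² − (Σx)²/n = 14338.25 − 13819.53125 = 518.71875
Sxy = Σxy − (Σx)(Σy)/n = 4138.67 − 4513.6875 = -375.0175
Syy = Σy² − (Σy)²/n = 1805.02 − 1474.245 = 330.775
r = Sxy/√(Sxx·Syy) = -375.0175/√(171579.194531) = -375.0175/414.221190 = -0.905356

-0.905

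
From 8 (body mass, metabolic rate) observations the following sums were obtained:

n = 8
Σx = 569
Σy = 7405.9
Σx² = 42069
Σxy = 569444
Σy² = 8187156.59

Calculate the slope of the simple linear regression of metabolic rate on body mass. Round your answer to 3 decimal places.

26.706

Sxx = Σx² − (Σx)²/n = 42069 − 40470.125 = 1598.875
Sxy = Σxy − (Σx)(Σy)/n = 569444 − 526744.6375 = 42699.3625
b = Sxy/Sxx = 42699.3625/1598.875 = 26.705879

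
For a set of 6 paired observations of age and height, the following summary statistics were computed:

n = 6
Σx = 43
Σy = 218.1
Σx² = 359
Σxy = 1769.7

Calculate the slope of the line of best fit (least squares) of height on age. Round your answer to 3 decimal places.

Sxx = Σx² − (Σx)²/n = 359 − 308.166667 = 50.833333
Sxy = Σxy − (Σx)(Σy)/n = 1769.7 − 1563.05 = 206.65
b = Sxy/Sxx = 206.65/50.833333 = 4.065246

4.065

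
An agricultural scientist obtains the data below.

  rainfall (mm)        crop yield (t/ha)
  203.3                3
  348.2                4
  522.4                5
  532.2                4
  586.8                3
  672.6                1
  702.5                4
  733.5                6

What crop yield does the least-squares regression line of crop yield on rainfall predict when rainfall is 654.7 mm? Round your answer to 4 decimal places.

3.8784

n = 8, Σx = 4301.5, Σy = 30, Σxy = 16387.5, Σx² = 2546966.23
Sxx = Σx² − (Σx)²/n = 2546966.23 − 2312862.78125 = 234103.44875
Sxy = Σxy − (Σx)(Σy)/n = 16387.5 − 16130.625 = 256.875
b = Sxy/Sxx = 256.875/234103.44875 = 0.001097
a = ȳ − b·x̄ = 3.75 − 0.001097·537.6875 = 3.160011
ŷ(654.7) = a + b·654.7 = 3.160011 + 0.001097·654.7 = 3.878394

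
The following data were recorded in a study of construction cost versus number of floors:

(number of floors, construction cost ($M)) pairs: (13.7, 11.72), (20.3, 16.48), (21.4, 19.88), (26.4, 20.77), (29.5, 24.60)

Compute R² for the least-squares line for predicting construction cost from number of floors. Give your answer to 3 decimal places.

0.943

n = 5, Σx = 111.3, Σy = 93.45, Σxy = 2194.568, Σx² = 2624.95, Σy² = 1840.7161
Sxx = Σx² − (Σx)²/n = 2624.95 − 2477.538 = 147.412
Sxy = Σxy − (Σx)(Σy)/n = 2194.568 − 2080.197 = 114.371
Syy = Σy² − (Σy)²/n = 1840.7161 − 1746.5805 = 94.1356
R² = Sxy²/(Sxx·Syy) = (114.371)²/(147.412·94.1356) = 0.942638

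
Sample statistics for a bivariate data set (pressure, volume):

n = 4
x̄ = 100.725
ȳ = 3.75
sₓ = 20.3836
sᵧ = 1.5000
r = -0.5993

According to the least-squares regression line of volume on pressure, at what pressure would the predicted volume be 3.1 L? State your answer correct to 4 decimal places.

b = r · sᵧ/sₓ = -0.5993 · 1.5/20.3836 = -0.044102
a = ȳ − b·x̄ = 3.75 − (-0.044102)·100.725 = 8.192137
Set a + b·x = 3.1: x = (3.1 − 8.192137) / (-0.044102) = 115.463684

115.4637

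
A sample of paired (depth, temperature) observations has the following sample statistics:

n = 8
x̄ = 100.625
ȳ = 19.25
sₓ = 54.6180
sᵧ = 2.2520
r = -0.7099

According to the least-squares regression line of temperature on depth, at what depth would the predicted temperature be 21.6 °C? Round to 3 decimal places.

b = r · sᵧ/sₓ = -0.7099 · 2.252/54.618 = -0.029270
a = ȳ − b·x̄ = 19.25 − (-0.029270)·100.625 = 22.195342
Set a + b·x = 21.6: x = (21.6 − 22.195342) / (-0.029270) = 20.339319

20.339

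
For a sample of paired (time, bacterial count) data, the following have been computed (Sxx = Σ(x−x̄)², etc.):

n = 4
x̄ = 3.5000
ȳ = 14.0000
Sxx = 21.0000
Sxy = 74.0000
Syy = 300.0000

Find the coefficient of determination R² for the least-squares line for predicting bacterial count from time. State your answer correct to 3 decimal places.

0.869

R² = Sxy²/(Sxx·Syy) = (74)²/(21·300) = 0.869206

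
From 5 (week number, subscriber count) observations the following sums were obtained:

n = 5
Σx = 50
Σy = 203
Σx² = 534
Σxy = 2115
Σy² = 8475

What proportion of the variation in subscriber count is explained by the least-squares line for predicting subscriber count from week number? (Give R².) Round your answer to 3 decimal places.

0.911

Sxx = Σx² − (Σx)²/n = 534 − 500 = 34
Sxy = Σxy − (Σx)(Σy)/n = 2115 − 2030 = 85
Syy = Σy² − (Σy)²/n = 8475 − 8241.8 = 233.2
R² = Sxy²/(Sxx·Syy) = (85)²/(34·233.2) = 0.911235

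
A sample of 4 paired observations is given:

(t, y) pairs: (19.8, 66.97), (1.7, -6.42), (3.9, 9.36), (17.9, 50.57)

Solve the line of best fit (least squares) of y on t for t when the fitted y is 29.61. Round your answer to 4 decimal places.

10.6848

n = 4, Σx = 43.3, Σy = 120.48, Σxy = 2256.799, Σx² = 730.55
Sxx = Σx² − (Σx)²/n = 730.55 − 468.7225 = 261.8275
Sxy = Σxy − (Σx)(Σy)/n = 2256.799 − 1304.196 = 952.603
b = Sxy/Sxx = 952.603/261.8275 = 3.638285
a = ȳ − b·x̄ = 30.12 − 3.638285·10.825 = -9.264432
Set a + b·x = 29.61: x = (29.61 − (-9.264432)) / 3.638285 = 10.684824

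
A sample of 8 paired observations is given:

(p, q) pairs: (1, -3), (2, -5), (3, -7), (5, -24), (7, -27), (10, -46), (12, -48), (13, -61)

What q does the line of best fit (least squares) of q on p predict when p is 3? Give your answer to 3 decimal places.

-10.504

n = 8, Σx = 53, Σy = -221, Σxy = -2172, Σx² = 501
Sxx = Σx² − (Σx)²/n = 501 − 351.125 = 149.875
Sxy = Σxy − (Σx)(Σy)/n = -2172 − (-1464.125) = -707.875
b = Sxy/Sxx = -707.875/149.875 = -4.723103
a = ȳ − b·x̄ = -27.625 − (-4.723103)·6.625 = 3.665555
ŷ(3) = a + b·3 = 3.665555 + (-4.723103)·3 = -10.503753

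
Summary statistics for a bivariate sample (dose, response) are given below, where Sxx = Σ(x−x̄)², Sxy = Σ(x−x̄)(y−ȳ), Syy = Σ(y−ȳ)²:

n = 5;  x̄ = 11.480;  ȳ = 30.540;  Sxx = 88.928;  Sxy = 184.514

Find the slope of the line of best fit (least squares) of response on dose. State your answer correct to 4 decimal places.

b = Sxy/Sxx = 184.514/88.928 = 2.074870

2.0749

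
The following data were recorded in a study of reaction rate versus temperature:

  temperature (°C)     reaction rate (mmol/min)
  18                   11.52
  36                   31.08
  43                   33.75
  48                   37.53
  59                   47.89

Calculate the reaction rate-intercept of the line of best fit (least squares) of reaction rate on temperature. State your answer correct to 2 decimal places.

-2.90

n = 5, Σx = 204, Σy = 161.77, Σxy = 7404.44, Σx² = 9254
Sxx = Σx² − (Σx)²/n = 9254 − 8323.2 = 930.8
Sxy = Σxy − (Σx)(Σy)/n = 7404.44 − 6600.216 = 804.224
b = Sxy/Sxx = 804.224/930.8 = 0.864014
a = ȳ − b·x̄ = 32.354 − 0.864014·40.8 = -2.897761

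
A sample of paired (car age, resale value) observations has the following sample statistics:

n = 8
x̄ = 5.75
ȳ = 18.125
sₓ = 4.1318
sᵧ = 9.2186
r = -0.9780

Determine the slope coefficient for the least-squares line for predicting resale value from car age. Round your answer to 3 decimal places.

-2.182

b = r · sᵧ/sₓ = -0.978 · 9.2186/4.1318 = -2.182049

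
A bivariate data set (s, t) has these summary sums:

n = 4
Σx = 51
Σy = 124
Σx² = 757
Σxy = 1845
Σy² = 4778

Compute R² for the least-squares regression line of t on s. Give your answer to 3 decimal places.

0.699

Sxx = Σx² − (Σx)²/n = 757 − 650.25 = 106.75
Sxy = Σxy − (Σx)(Σy)/n = 1845 − 1581 = 264
Syy = Σy² − (Σy)²/n = 4778 − 3844 = 934
R² = Sxy²/(Sxx·Syy) = (264)²/(106.75·934) = 0.699026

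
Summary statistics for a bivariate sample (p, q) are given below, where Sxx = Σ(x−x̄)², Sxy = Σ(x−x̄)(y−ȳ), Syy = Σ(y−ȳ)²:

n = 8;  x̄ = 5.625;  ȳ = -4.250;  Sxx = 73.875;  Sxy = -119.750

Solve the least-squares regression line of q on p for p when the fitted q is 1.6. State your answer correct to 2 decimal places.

2.02

b = Sxy/Sxx = -119.75/73.875 = -1.620981
a = ȳ − b·x̄ = -4.25 − (-1.620981)·5.625 = 4.868020
Set a + b·x = 1.6: x = (1.6 − 4.868020) / (-1.620981) = 2.016075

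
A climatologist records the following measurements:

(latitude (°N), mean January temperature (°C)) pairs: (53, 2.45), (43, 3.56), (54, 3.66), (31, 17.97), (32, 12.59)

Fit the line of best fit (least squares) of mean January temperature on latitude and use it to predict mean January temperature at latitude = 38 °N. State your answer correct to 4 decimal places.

10.6368

n = 5, Σx = 213, Σy = 40.23, Σxy = 1440.52, Σx² = 9559
Sxx = Σx² − (Σx)²/n = 9559 − 9073.8 = 485.2
Sxy = Σxy − (Σx)(Σy)/n = 1440.52 − 1713.798 = -273.278
b = Sxy/Sxx = -273.278/485.2 = -0.563228
a = ȳ − b·x̄ = 8.046 − (-0.563228)·42.6 = 32.039493
ŷ(38) = a + b·38 = 32.039493 + (-0.563228)·38 = 10.636847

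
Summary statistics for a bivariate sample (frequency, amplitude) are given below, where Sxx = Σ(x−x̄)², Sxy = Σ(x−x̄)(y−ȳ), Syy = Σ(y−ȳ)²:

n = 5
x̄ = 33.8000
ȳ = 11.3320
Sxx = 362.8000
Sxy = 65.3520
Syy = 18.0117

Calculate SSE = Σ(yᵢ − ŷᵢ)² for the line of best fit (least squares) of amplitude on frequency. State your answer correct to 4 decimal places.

b = Sxy/Sxx = 65.352/362.8 = 0.180132
SSE = Syy − b·Sxy = 18.0117 − 0.180132·65.352 = 6.239694

6.2397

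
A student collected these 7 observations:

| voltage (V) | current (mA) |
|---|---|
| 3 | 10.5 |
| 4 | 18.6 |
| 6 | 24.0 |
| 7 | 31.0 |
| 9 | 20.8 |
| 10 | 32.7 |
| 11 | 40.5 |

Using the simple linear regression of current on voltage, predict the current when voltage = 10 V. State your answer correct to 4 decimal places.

n = 7, Σx = 50, Σy = 178.1, Σxy = 1426.6, Σx² = 412
Sxx = Σx² − (Σx)²/n = 412 − 357.142857 = 54.857143
Sxy = Σxy − (Σx)(Σy)/n = 1426.6 − 1272.142857 = 154.457143
b = Sxy/Sxx = 154.457143/54.857143 = 2.815625
a = ȳ − b·x̄ = 25.442857 − 2.815625·7.142857 = 5.33125
ŷ(10) = a + b·10 = 5.33125 + 2.815625·10 = 33.4875

33.4875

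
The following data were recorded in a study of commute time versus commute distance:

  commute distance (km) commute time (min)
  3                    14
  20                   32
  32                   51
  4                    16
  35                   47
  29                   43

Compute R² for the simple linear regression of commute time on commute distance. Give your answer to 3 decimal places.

n = 6, Σx = 123, Σy = 203, Σxy = 5270, Σx² = 3515, Σy² = 8135
Sxx = Σx² − (Σx)²/n = 3515 − 2521.5 = 993.5
Sxy = Σxy − (Σx)(Σy)/n = 5270 − 4161.5 = 1108.5
Syy = Σy² − (Σy)²/n = 8135 − 6868.166667 = 1266.833333
R² = Sxy²/(Sxx·Syy) = (1108.5)²/(993.5·1266.833333) = 0.976302

0.976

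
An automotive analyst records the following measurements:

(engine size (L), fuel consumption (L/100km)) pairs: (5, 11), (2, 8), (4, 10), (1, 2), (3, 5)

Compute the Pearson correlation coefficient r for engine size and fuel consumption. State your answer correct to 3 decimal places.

n = 5, Σx = 15, Σy = 36, Σxy = 128, Σx² = 55, Σy² = 314
Sxx = Σx² − (Σx)²/n = 55 − 45 = 10
Sxy = Σxy − (Σx)(Σy)/n = 128 − 108 = 20
Syy = Σy² − (Σy)²/n = 314 − 259.2 = 54.8
r = Sxy/√(Sxx·Syy) = 20/√(548) = 20/23.409400 = 0.854358

0.854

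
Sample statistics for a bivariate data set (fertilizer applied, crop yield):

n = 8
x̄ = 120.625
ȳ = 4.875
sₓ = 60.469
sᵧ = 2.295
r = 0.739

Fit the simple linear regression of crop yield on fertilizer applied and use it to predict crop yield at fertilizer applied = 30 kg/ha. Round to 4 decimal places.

2.3332

b = r · sᵧ/sₓ = 0.739 · 2.295/60.469 = 0.028048
a = ȳ − b·x̄ = 4.875 − 0.028048·120.625 = 1.491769
ŷ(30) = a + b·30 = 1.491769 + 0.028048·30 = 2.333194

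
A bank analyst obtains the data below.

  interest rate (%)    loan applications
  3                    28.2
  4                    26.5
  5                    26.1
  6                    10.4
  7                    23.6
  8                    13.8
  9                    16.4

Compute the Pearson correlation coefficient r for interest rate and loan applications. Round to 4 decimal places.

-0.6911

n = 7, Σx = 42, Σy = 145, Σxy = 806.7, Σx² = 280, Σy² = 3303.22
Sxx = Σx² − (Σx)²/n = 280 − 252 = 28
Sxy = Σxy − (Σx)(Σy)/n = 806.7 − 870 = -63.3
Syy = Σy² − (Σy)²/n = 3303.22 − 3003.571429 = 299.648571
r = Sxy/√(Sxx·Syy) = -63.3/√(8390.16) = -63.3/91.597817 = -0.691065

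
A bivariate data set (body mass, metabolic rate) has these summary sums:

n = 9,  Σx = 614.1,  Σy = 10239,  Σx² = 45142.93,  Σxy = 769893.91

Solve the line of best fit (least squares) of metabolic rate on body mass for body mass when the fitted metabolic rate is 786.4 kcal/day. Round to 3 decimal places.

Sxx = Σx² − (Σx)²/n = 45142.93 − 41902.09 = 3240.84
Sxy = Σxy − (Σx)(Σy)/n = 769893.91 − 698641.1 = 71252.81
b = Sxy/Sxx = 71252.81/3240.84 = 21.985908
a = ȳ − b·x̄ = 1137.666667 − 21.985908·68.233333 = -362.505121
Set a + b·x = 786.4: x = (786.4 − (-362.505121)) / 21.985908 = 52.256433

52.256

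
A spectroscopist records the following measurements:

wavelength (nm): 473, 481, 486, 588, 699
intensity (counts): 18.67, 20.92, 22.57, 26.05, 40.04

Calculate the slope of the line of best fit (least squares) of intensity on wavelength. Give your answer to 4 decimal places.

0.0840

n = 5, Σx = 2727, Σy = 128.25, Σxy = 73167.81, Σx² = 1525631
Sxx = Σx² − (Σx)²/n = 1525631 − 1487305.8 = 38325.2
Sxy = Σxy − (Σx)(Σy)/n = 73167.81 − 69947.55 = 3220.26
b = Sxy/Sxx = 3220.26/38325.2 = 0.084025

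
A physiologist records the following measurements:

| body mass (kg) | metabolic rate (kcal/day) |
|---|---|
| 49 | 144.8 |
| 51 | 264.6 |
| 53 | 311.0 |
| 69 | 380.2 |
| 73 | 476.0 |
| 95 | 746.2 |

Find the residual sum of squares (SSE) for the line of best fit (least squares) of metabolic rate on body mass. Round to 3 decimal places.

n = 6, Σx = 390, Σy = 2322.8, Σxy = 168943.6, Σx² = 26926, Σy² = 1115643.68
Sxx = Σx² − (Σx)²/n = 26926 − 25350 = 1576
Sxy = Σxy − (Σx)(Σy)/n = 168943.6 − 150982 = 17961.6
Syy = Σy² − (Σy)²/n = 1115643.68 − 899233.306667 = 216410.373333
b = Sxy/Sxx = 17961.6/1576 = 11.396954
SSE = Syy − b·Sxy = 216410.373333 − 11.396954·17961.6 = 11702.838714

11702.839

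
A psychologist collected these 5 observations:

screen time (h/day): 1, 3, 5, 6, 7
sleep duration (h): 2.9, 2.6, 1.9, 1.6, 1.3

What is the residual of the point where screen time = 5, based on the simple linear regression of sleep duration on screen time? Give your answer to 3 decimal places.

n = 5, Σx = 22, Σy = 10.3, Σxy = 38.9, Σx² = 120
Sxx = Σx² − (Σx)²/n = 120 − 96.8 = 23.2
Sxy = Σxy − (Σx)(Σy)/n = 38.9 − 45.32 = -6.42
b = Sxy/Sxx = -6.42/23.2 = -0.276724
a = ȳ − b·x̄ = 2.06 − (-0.276724)·4.4 = 3.277586
ŷ(5) = 3.277586 + (-0.276724)·5 = 1.893966
residual = y − ŷ = 1.9 − 1.893966 = 0.006034

0.006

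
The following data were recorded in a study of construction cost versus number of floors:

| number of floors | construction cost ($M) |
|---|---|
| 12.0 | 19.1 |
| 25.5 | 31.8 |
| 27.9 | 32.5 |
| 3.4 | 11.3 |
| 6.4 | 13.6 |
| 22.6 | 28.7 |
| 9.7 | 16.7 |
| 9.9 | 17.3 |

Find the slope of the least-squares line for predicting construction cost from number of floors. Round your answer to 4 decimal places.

0.9001

n = 8, Σx = 117.4, Σy = 171, Σxy = 3054.19, Σx² = 2328.04
Sxx = Σx² − (Σx)²/n = 2328.04 − 1722.845 = 605.195
Sxy = Σxy − (Σx)(Σy)/n = 3054.19 − 2509.425 = 544.765
b = Sxy/Sxx = 544.765/605.195 = 0.900148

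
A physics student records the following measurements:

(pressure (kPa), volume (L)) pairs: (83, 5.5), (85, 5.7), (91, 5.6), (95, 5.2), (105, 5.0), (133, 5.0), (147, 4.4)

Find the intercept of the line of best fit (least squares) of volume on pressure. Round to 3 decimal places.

n = 7, Σx = 739, Σy = 36.4, Σxy = 3781.4, Σx² = 81743
Sxx = Σx² − (Σx)²/n = 81743 − 78017.285714 = 3725.714286
Sxy = Σxy − (Σx)(Σy)/n = 3781.4 − 3842.8 = -61.4
b = Sxy/Sxx = -61.4/3725.714286 = -0.016480
a = ȳ − b·x̄ = 5.2 − (-0.016480)·105.571429 = 6.939824

6.940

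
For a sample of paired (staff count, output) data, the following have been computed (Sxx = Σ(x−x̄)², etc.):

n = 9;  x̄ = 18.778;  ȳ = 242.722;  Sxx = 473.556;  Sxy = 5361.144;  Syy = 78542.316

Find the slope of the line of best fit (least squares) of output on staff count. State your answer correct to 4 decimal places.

11.3210

b = Sxy/Sxx = 5361.144/473.556 = 11.321035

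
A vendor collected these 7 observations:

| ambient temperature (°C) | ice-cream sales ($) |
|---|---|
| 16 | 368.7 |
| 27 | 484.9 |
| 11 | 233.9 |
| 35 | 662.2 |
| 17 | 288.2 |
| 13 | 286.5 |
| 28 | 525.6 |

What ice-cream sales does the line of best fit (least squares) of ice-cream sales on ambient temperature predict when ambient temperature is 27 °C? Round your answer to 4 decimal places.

n = 7, Σx = 147, Σy = 2850, Σxy = 68082.1, Σx² = 3573
Sxx = Σx² − (Σx)²/n = 3573 − 3087 = 486
Sxy = Σxy − (Σx)(Σy)/n = 68082.1 − 59850 = 8232.1
b = Sxy/Sxx = 8232.1/486 = 16.938477
a = ȳ − b·x̄ = 407.142857 − 16.938477·21 = 51.434832
ŷ(27) = a + b·27 = 51.434832 + 16.938477·27 = 508.773721

508.7737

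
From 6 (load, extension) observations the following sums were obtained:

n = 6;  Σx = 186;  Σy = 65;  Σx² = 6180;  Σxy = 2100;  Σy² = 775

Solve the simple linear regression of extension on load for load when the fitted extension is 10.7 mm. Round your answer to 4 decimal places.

30.3506

Sxx = Σx² − (Σx)²/n = 6180 − 5766 = 414
Sxy = Σxy − (Σx)(Σy)/n = 2100 − 2015 = 85
b = Sxy/Sxx = 85/414 = 0.205314
a = ȳ − b·x̄ = 10.833333 − 0.205314·31 = 4.468599
Set a + b·x = 10.7: x = (10.7 − 4.468599) / 0.205314 = 30.350588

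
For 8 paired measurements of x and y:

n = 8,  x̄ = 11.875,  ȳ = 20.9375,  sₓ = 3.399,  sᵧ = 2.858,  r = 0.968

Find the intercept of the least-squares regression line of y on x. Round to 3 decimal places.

b = r · sᵧ/sₓ = 0.968 · 2.858/3.399 = 0.813929
a = ȳ − b·x̄ = 20.9375 − 0.813929·11.875 = 11.272095

11.272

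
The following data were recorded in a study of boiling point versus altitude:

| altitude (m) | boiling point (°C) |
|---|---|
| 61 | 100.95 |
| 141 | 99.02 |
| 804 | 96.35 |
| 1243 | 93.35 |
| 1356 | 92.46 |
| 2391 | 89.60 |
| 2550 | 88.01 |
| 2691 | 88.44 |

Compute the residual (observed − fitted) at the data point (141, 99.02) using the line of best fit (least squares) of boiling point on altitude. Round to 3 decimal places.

n = 8, Σx = 11237, Σy = 748.18, Σxy = 1015646.12, Σx² = 23514665
Sxx = Σx² − (Σx)²/n = 23514665 − 15783771.125 = 7730893.875
Sxy = Σxy − (Σx)(Σy)/n = 1015646.12 − 1050912.3325 = -35266.2125
b = Sxy/Sxx = -35266.2125/7730893.875 = -0.004562
a = ȳ − b·x̄ = 93.5225 − (-0.004562)·1404.625 = 99.930013
ŷ(141) = 99.930013 + (-0.004562)·141 = 99.286810
residual = y − ŷ = 99.02 − 99.286810 = -0.266810

-0.267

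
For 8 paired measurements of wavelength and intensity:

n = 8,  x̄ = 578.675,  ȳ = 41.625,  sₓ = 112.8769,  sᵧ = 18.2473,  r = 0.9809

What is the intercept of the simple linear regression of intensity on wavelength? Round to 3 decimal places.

-50.135

b = r · sᵧ/sₓ = 0.9809 · 18.2473/112.8769 = 0.158569
a = ȳ − b·x̄ = 41.625 − 0.158569·578.675 = -50.134913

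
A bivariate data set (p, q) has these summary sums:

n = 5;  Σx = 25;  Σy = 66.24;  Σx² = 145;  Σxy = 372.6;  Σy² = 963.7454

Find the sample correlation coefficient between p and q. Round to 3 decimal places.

Sxx = Σx² − (Σx)²/n = 145 − 125 = 20
Sxy = Σxy − (Σx)(Σy)/n = 372.6 − 331.2 = 41.4
Syy = Σy² − (Σy)²/n = 963.7454 − 877.54752 = 86.19788
r = Sxy/√(Sxx·Syy) = 41.4/√(1723.9576) = 41.4/41.520568 = 0.997096

0.997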